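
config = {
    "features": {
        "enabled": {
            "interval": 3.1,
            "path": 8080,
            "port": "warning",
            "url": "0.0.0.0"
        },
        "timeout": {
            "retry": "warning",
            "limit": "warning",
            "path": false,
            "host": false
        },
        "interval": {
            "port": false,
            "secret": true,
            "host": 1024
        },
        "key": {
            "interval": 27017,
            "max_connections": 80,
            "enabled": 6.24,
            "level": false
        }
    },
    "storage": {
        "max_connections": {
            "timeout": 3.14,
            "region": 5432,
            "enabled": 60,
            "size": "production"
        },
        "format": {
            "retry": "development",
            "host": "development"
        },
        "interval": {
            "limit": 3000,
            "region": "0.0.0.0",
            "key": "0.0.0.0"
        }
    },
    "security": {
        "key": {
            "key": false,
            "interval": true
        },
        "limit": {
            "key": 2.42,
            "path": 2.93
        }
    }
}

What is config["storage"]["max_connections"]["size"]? "production"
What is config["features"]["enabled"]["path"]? 8080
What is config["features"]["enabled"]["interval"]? 3.1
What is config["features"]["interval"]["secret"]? True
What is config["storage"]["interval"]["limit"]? 3000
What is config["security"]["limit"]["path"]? 2.93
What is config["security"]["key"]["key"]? False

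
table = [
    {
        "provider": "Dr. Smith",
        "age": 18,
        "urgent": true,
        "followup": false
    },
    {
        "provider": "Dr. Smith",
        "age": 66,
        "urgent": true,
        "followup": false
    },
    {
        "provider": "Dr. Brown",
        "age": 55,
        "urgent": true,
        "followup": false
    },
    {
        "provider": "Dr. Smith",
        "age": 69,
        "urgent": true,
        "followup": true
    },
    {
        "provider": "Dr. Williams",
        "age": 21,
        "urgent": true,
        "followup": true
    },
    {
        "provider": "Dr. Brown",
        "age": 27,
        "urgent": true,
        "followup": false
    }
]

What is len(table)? 6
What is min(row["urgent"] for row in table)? True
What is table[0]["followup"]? False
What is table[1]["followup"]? False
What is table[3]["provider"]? "Dr. Smith"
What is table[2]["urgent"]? True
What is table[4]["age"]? 21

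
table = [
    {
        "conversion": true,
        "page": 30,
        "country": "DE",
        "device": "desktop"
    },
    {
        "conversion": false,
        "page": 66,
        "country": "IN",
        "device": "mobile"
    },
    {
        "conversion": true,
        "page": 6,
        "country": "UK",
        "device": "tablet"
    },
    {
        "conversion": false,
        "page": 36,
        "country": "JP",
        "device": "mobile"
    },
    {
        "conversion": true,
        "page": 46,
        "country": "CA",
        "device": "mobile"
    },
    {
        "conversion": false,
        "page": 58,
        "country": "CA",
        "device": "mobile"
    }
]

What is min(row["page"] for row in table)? 6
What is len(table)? 6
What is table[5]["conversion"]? False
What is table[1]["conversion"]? False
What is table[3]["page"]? 36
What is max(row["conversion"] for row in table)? True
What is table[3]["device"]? "mobile"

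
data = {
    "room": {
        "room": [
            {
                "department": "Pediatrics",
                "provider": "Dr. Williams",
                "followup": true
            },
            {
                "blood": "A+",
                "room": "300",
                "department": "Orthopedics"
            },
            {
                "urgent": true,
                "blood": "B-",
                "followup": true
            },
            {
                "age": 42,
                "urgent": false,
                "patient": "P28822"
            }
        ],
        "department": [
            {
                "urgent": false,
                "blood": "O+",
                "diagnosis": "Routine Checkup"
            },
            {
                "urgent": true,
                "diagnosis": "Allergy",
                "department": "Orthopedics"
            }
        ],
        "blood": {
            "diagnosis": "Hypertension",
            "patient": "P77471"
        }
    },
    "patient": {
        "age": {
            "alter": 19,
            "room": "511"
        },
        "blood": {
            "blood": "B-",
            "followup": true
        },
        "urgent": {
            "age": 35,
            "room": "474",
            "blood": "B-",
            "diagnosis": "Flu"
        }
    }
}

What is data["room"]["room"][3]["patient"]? "P28822"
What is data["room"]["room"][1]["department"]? "Orthopedics"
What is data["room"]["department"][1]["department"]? "Orthopedics"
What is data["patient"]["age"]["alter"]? 19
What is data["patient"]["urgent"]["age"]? 35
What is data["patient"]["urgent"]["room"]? "474"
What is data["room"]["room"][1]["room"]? "300"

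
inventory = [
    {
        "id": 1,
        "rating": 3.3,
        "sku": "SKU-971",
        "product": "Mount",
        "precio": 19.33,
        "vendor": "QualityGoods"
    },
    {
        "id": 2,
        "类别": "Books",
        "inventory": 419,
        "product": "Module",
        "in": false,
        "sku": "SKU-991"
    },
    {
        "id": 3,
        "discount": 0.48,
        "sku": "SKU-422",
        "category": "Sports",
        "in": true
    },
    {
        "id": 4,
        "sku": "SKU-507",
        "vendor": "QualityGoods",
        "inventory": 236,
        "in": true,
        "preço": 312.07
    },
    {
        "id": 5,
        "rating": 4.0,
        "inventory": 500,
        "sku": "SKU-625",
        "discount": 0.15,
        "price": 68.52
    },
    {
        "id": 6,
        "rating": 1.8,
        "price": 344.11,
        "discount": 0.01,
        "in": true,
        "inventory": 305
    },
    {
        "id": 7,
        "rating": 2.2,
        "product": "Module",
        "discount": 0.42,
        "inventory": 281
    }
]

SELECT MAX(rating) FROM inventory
4.0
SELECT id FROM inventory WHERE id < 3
[1, 2]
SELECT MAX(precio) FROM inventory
19.33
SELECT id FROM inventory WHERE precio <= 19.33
[1]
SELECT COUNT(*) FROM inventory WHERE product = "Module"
2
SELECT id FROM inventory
[1, 2, 3, 4, 5, 6, 7]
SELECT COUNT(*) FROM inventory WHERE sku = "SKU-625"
1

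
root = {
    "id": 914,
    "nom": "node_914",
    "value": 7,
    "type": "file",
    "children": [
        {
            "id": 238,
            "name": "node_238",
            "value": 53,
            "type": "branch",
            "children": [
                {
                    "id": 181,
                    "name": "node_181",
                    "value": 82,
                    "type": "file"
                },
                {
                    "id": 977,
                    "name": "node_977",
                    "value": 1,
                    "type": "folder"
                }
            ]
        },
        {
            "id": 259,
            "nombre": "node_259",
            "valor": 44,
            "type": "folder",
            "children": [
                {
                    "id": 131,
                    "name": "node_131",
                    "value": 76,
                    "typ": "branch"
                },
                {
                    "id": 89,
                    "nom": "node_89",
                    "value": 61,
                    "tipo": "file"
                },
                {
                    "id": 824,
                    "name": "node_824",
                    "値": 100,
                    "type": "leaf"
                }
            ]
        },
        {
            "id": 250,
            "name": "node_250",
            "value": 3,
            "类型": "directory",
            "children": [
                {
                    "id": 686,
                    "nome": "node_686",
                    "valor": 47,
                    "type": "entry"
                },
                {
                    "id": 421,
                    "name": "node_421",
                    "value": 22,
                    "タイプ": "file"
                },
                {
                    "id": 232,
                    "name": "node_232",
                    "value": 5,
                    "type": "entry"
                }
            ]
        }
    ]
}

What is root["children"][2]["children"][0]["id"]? 686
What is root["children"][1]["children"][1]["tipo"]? "file"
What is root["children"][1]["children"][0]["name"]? "node_131"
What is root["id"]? 914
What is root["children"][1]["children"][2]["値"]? 100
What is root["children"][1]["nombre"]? "node_259"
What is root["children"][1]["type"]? "folder"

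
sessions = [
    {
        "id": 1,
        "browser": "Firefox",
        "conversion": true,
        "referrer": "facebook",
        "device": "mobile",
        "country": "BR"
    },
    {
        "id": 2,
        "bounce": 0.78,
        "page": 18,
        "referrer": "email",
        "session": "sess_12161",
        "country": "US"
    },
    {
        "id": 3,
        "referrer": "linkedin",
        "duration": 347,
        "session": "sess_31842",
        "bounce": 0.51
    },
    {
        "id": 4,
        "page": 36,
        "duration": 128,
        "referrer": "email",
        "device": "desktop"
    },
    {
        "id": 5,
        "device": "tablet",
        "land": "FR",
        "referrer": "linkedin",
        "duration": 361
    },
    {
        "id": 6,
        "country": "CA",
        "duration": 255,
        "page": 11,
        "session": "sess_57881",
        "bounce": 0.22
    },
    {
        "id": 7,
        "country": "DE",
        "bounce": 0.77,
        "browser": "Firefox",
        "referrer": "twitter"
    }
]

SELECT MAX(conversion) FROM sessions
True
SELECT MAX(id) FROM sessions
7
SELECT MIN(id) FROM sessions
1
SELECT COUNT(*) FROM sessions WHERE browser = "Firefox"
2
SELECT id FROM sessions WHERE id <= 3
[1, 2, 3]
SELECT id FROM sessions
[1, 2, 3, 4, 5, 6, 7]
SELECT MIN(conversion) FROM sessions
True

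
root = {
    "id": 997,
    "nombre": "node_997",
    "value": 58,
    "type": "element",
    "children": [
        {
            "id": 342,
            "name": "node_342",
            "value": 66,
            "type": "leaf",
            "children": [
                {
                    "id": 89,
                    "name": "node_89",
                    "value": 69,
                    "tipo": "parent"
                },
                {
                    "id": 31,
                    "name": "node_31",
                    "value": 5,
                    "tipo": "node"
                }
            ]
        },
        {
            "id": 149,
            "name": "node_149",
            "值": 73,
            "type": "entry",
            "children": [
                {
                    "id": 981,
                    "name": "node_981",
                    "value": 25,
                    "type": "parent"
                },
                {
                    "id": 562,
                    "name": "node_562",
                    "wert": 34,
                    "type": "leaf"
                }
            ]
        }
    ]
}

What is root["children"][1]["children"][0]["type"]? "parent"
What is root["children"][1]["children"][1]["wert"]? 34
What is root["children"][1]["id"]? 149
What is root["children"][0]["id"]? 342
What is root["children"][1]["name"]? "node_149"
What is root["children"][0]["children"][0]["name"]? "node_89"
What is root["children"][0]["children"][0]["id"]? 89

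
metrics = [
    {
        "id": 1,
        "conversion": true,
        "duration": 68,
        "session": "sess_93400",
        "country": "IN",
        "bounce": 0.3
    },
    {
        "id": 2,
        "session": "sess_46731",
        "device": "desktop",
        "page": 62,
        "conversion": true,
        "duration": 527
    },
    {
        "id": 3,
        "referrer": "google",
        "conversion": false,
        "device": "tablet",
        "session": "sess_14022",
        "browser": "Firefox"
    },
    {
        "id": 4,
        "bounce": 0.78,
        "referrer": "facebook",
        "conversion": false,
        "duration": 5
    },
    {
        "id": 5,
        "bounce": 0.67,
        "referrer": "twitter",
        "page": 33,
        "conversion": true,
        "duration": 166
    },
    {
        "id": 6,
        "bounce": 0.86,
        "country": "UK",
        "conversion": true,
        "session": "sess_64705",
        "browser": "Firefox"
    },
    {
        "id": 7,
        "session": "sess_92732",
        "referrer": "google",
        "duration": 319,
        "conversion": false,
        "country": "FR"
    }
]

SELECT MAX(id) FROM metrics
7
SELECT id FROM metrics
[1, 2, 3, 4, 5, 6, 7]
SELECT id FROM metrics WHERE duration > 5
[1, 2, 5, 7]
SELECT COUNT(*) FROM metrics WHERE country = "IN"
1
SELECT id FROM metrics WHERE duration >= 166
[2, 5, 7]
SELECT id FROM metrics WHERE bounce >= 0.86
[6]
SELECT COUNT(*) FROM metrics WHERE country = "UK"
1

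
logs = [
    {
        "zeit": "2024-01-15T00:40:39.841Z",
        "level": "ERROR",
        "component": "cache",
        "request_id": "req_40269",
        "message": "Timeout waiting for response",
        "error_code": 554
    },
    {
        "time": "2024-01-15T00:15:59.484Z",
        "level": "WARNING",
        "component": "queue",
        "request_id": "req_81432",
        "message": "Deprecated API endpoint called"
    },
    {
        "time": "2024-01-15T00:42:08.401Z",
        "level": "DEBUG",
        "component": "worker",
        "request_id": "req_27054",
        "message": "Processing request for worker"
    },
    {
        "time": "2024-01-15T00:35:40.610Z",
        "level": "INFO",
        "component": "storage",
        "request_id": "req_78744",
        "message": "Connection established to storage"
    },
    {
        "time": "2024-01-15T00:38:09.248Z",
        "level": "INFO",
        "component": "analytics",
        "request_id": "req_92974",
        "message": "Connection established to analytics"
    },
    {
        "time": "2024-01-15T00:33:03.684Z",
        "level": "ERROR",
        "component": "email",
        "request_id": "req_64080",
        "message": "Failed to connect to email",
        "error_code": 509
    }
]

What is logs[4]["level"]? "INFO"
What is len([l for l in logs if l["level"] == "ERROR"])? 2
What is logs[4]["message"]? "Connection established to analytics"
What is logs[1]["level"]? "WARNING"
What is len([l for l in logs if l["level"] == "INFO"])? 2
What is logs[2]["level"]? "DEBUG"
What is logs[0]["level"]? "ERROR"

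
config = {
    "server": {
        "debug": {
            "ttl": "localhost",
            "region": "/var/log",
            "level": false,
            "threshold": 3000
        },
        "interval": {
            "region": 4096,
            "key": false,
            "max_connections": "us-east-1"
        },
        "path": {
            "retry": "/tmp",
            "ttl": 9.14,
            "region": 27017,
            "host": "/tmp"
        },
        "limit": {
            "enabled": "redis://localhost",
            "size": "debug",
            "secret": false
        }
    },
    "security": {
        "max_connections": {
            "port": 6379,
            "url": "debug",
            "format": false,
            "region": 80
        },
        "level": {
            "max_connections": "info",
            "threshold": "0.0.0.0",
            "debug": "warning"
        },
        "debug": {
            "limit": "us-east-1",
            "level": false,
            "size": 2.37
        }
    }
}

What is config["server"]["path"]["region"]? 27017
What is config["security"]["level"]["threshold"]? "0.0.0.0"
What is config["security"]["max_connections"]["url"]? "debug"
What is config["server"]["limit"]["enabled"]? "redis://localhost"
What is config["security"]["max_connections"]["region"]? 80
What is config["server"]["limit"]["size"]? "debug"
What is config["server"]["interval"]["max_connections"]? "us-east-1"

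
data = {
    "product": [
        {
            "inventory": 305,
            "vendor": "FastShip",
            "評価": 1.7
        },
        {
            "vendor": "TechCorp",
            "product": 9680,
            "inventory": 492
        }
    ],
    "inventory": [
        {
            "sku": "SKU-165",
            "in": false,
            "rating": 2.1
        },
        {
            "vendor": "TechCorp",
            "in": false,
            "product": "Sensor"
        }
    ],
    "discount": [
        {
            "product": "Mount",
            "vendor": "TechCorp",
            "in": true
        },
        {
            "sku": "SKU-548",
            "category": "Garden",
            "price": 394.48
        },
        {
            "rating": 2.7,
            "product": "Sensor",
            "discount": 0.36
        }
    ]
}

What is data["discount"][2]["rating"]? 2.7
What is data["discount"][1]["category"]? "Garden"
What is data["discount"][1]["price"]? 394.48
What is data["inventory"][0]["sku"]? "SKU-165"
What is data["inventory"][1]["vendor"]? "TechCorp"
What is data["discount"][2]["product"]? "Sensor"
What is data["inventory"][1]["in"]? False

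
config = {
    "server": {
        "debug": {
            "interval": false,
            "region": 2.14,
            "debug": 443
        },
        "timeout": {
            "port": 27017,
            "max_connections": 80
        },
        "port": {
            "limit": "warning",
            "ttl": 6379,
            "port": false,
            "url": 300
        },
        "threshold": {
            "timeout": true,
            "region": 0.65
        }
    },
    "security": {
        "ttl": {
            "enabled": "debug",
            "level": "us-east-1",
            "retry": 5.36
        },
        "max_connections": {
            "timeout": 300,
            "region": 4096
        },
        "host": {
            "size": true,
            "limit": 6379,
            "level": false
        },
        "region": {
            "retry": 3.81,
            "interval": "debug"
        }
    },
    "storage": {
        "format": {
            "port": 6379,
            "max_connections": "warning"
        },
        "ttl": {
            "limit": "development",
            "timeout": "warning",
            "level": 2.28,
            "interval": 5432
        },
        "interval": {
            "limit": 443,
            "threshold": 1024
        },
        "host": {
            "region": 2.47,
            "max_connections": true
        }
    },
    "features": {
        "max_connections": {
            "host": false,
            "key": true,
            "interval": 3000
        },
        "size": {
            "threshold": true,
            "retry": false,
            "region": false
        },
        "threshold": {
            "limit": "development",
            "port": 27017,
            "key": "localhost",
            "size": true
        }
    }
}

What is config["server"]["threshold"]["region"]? 0.65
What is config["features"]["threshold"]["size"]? True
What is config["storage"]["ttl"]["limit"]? "development"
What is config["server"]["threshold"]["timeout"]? True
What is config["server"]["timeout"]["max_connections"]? 80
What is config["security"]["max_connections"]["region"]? 4096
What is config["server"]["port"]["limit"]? "warning"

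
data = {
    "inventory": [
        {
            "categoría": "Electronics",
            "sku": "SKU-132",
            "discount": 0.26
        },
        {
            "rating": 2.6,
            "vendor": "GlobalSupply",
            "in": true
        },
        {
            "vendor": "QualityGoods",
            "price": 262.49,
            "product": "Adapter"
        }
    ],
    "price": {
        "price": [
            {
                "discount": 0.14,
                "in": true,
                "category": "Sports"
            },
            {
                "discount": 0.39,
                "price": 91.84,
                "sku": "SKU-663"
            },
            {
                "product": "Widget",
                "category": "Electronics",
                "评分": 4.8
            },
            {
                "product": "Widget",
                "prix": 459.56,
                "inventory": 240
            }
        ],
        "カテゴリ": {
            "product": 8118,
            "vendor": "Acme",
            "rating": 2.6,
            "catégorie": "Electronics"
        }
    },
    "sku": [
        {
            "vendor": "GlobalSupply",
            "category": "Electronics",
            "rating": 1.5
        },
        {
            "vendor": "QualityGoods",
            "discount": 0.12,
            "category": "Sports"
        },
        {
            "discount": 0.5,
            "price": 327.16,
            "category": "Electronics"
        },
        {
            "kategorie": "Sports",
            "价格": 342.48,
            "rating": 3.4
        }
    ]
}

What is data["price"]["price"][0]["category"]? "Sports"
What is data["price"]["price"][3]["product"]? "Widget"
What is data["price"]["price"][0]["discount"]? 0.14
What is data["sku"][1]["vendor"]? "QualityGoods"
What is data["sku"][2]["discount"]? 0.5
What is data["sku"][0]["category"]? "Electronics"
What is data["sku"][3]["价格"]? 342.48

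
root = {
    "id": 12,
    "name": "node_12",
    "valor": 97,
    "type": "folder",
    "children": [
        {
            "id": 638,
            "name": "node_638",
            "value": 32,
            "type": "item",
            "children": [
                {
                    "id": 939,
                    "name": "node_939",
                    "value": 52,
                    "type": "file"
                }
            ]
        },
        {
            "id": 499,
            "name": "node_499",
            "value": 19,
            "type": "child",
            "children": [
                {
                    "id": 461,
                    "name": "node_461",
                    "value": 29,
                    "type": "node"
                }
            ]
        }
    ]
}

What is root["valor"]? 97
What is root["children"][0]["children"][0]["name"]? "node_939"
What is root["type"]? "folder"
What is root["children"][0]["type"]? "item"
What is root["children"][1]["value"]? 19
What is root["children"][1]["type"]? "child"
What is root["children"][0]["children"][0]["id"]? 939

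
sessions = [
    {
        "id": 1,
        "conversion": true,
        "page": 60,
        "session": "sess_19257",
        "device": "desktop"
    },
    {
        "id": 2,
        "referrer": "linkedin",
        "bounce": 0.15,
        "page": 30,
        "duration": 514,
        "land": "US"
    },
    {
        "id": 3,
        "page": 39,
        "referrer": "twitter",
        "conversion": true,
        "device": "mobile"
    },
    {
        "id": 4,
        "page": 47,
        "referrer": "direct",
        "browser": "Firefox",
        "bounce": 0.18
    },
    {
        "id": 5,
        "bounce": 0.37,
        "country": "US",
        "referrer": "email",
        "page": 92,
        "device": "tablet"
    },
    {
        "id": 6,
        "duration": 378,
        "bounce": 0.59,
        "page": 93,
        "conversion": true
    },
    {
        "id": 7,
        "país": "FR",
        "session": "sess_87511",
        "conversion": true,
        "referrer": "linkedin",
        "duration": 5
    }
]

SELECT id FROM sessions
[1, 2, 3, 4, 5, 6, 7]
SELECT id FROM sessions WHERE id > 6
[7]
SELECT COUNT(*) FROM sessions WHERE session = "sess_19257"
1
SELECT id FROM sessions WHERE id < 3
[1, 2]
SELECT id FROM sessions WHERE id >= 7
[7]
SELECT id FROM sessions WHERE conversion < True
[]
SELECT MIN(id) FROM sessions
1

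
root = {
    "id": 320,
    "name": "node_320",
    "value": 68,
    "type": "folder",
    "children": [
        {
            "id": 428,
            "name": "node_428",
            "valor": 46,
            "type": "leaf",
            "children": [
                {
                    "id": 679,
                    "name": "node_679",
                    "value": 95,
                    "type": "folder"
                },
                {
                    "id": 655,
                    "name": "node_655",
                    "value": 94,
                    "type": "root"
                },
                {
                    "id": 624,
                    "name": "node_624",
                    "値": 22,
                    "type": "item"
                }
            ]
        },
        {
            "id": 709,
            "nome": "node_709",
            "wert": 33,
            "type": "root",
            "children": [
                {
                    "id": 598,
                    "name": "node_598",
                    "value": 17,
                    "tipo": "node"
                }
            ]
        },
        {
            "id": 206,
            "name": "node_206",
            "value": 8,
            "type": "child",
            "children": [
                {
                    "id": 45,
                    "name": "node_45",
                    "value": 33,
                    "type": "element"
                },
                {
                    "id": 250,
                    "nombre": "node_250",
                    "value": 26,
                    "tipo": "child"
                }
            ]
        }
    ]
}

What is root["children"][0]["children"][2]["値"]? 22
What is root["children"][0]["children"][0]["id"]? 679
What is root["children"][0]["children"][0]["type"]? "folder"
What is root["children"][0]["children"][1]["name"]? "node_655"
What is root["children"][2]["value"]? 8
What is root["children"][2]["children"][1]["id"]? 250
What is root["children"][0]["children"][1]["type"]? "root"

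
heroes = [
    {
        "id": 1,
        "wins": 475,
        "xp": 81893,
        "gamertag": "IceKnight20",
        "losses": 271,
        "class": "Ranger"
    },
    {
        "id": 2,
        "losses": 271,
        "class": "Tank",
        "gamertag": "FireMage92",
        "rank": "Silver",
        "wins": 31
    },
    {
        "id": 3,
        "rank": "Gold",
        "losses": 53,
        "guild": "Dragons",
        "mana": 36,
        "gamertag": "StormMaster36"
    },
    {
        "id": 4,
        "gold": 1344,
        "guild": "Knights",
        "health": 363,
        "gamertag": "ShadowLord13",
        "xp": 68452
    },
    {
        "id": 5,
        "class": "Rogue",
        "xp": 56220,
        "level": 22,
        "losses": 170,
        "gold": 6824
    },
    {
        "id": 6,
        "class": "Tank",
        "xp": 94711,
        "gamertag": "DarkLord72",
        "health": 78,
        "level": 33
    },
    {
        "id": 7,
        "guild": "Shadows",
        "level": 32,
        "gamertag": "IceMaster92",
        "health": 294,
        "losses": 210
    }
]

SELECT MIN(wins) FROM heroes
31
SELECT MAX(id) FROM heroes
7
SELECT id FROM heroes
[1, 2, 3, 4, 5, 6, 7]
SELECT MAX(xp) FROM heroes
94711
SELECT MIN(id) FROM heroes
1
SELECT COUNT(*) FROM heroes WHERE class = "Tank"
2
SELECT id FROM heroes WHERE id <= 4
[1, 2, 3, 4]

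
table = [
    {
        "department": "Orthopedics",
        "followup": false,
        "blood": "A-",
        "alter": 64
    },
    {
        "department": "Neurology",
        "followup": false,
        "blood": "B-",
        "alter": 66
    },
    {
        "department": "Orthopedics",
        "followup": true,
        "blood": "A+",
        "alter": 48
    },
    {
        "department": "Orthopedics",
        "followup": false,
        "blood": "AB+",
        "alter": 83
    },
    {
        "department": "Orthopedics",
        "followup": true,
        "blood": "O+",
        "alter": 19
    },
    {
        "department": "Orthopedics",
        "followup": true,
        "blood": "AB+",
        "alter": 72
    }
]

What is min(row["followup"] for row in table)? False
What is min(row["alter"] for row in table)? 19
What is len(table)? 6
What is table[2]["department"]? "Orthopedics"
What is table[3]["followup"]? False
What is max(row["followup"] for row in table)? True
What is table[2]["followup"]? True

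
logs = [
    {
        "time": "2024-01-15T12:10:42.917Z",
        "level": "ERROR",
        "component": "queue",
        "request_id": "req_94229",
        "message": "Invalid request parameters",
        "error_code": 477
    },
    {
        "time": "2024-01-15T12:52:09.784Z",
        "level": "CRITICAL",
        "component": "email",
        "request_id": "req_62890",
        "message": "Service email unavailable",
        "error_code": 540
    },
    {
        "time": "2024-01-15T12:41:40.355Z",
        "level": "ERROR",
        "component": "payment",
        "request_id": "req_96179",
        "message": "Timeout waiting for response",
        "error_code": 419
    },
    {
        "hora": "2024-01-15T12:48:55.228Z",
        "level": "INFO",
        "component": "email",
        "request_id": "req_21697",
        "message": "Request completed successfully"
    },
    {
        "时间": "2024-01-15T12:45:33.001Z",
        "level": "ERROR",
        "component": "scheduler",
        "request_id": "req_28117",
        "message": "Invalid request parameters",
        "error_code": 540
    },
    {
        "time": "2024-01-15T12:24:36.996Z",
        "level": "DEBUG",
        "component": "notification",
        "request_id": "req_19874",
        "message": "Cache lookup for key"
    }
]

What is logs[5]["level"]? "DEBUG"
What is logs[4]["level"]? "ERROR"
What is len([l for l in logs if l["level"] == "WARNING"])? 0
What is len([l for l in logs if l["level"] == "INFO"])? 1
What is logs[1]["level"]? "CRITICAL"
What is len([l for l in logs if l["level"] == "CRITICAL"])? 1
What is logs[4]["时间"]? "2024-01-15T12:45:33.001Z"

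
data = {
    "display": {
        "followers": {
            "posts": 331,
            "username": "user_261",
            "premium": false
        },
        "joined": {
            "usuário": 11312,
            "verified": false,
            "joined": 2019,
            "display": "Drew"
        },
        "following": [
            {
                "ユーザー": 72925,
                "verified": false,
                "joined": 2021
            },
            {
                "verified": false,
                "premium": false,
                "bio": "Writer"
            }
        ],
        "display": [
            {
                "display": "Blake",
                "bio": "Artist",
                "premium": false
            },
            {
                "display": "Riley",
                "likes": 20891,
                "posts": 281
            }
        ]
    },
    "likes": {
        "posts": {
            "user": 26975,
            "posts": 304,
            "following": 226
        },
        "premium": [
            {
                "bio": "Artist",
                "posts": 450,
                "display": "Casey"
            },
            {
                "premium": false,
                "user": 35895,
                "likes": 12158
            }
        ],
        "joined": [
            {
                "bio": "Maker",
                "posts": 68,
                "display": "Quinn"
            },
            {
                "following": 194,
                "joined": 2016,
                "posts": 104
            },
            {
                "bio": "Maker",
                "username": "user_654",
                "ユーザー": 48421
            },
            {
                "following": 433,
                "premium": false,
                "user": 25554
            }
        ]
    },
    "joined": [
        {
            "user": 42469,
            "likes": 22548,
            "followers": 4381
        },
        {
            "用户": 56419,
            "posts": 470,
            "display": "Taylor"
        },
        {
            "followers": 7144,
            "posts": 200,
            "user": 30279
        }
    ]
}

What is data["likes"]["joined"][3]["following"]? 433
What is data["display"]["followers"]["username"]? "user_261"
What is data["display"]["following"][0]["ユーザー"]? 72925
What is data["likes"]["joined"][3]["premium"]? False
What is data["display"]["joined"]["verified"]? False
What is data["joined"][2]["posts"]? 200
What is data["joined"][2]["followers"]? 7144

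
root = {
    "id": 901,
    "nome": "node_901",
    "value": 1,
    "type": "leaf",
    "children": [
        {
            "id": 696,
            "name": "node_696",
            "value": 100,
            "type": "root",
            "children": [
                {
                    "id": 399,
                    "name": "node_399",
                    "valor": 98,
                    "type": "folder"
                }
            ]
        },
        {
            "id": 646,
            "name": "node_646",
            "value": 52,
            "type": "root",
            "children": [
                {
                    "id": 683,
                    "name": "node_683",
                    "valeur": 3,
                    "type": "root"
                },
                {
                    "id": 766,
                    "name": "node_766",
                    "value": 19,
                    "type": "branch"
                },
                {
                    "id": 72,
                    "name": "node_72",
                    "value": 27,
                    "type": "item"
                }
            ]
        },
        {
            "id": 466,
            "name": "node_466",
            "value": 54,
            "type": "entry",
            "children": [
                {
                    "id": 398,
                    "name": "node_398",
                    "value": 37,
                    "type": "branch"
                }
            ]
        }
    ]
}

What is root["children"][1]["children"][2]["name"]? "node_72"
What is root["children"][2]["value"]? 54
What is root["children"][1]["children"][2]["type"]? "item"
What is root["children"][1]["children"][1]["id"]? 766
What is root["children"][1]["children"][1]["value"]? 19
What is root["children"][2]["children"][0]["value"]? 37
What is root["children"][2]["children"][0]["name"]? "node_398"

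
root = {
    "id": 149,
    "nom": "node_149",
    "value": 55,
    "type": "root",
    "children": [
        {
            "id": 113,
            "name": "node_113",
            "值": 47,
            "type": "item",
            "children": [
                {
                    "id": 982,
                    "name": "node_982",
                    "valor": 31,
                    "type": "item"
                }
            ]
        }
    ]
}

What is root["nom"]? "node_149"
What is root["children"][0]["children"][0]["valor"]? 31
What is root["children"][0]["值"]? 47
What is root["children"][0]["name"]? "node_113"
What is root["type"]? "root"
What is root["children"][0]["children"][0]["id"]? 982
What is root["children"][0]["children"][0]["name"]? "node_982"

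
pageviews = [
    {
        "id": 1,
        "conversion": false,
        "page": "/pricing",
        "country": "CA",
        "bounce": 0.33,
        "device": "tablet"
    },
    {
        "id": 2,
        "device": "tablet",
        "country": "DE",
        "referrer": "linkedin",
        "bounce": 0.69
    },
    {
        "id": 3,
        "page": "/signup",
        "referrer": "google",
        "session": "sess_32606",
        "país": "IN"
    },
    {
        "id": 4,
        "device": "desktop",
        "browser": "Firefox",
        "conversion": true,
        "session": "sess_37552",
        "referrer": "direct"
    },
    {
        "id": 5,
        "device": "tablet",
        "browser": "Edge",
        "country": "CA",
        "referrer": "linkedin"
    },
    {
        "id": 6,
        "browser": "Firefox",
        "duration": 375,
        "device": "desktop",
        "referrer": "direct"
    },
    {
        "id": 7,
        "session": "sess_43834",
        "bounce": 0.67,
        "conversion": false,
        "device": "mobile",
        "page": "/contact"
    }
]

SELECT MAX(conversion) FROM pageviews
True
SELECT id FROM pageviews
[1, 2, 3, 4, 5, 6, 7]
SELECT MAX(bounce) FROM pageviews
0.69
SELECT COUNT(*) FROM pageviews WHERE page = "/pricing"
1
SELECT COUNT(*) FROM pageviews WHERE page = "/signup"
1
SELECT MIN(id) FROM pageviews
1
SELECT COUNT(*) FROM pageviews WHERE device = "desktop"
2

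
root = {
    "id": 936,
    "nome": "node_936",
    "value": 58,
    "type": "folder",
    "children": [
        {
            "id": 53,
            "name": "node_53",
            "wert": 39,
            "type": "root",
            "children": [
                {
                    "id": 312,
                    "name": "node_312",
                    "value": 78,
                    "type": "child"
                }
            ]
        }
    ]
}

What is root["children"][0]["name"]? "node_53"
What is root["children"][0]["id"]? 53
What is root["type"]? "folder"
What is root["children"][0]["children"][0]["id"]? 312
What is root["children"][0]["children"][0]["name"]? "node_312"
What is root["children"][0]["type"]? "root"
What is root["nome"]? "node_936"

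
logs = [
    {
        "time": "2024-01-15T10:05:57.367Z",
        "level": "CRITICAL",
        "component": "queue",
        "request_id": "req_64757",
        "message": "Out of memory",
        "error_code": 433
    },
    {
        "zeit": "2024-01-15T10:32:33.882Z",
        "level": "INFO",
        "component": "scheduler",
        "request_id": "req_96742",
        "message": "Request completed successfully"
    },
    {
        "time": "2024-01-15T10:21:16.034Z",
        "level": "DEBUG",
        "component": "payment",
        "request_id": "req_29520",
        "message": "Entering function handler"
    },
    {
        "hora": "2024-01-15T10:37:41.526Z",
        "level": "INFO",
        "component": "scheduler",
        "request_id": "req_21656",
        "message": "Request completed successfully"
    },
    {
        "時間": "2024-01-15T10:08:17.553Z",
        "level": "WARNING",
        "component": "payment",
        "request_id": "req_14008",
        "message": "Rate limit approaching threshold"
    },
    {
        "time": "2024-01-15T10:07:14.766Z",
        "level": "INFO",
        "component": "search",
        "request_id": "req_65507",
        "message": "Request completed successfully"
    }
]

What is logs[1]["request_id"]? "req_96742"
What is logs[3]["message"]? "Request completed successfully"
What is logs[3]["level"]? "INFO"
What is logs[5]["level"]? "INFO"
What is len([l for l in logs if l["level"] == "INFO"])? 3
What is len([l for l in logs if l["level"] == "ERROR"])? 0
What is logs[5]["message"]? "Request completed successfully"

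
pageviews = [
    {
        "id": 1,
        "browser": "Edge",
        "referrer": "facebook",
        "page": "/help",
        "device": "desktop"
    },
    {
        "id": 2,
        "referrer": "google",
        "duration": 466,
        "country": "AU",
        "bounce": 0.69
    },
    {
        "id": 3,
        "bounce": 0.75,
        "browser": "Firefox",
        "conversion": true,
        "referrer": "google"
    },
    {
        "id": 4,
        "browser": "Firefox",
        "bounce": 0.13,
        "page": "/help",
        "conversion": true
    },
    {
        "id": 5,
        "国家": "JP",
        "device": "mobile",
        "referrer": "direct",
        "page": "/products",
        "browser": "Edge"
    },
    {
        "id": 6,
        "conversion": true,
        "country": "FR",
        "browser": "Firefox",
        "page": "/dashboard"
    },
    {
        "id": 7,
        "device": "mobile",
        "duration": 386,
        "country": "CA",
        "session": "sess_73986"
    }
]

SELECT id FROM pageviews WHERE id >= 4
[4, 5, 6, 7]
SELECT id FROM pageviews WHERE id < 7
[1, 2, 3, 4, 5, 6]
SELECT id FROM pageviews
[1, 2, 3, 4, 5, 6, 7]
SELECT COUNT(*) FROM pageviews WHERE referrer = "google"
2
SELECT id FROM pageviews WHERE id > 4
[5, 6, 7]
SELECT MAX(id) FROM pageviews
7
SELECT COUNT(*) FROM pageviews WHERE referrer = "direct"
1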